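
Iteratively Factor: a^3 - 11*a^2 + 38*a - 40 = (a - 5)*(a^2 - 6*a + 8) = (a - 5)*(a - 2)*(a - 4)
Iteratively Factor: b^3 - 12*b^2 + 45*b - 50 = (b - 2)*(b^2 - 10*b + 25) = (b - 5)*(b - 2)*(b - 5)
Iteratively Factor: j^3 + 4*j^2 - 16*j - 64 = (j - 4)*(j^2 + 8*j + 16) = (j - 4)*(j + 4)*(j + 4)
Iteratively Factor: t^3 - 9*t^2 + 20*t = (t)*(t^2 - 9*t + 20) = t*(t - 4)*(t - 5)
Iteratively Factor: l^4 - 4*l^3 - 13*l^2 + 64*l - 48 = (l - 4)*(l^3 - 13*l + 12) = (l - 4)*(l - 3)*(l^2 + 3*l - 4) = (l - 4)*(l - 3)*(l + 4)*(l - 1)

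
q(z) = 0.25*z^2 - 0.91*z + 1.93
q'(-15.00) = -8.41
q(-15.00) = 71.83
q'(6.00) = 2.09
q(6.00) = 5.47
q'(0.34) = -0.74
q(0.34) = 1.65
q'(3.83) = 1.00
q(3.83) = 2.11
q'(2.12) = 0.15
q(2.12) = 1.12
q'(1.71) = -0.06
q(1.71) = 1.10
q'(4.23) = 1.20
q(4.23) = 2.55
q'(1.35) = -0.24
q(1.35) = 1.16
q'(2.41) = 0.30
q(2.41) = 1.19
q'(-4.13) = -2.98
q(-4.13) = 9.95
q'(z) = 0.5*z - 0.91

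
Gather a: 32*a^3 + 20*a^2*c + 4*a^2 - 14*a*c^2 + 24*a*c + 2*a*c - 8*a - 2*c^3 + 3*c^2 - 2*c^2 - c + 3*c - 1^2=32*a^3 + a^2*(20*c + 4) + a*(-14*c^2 + 26*c - 8) - 2*c^3 + c^2 + 2*c - 1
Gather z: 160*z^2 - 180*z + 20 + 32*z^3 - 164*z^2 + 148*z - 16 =32*z^3 - 4*z^2 - 32*z + 4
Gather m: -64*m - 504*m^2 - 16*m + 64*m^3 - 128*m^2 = 64*m^3 - 632*m^2 - 80*m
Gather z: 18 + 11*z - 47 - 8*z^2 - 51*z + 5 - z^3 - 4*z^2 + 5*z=-z^3 - 12*z^2 - 35*z - 24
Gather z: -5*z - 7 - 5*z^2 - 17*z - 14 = -5*z^2 - 22*z - 21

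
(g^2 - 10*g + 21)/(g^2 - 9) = (g - 7)/(g + 3)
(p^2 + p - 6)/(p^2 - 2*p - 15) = (p - 2)/(p - 5)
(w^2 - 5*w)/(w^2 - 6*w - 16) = w*(5 - w)/(-w^2 + 6*w + 16)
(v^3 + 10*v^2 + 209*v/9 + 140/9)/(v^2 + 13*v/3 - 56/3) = (9*v^2 + 27*v + 20)/(3*(3*v - 8))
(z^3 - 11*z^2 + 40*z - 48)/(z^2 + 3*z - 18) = (z^2 - 8*z + 16)/(z + 6)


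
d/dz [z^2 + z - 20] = 2*z + 1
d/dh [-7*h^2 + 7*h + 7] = 7 - 14*h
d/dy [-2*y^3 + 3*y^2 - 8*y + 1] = -6*y^2 + 6*y - 8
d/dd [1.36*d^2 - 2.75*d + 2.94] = 2.72*d - 2.75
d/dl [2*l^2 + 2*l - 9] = 4*l + 2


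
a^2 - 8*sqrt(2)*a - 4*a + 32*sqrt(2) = (a - 4)*(a - 8*sqrt(2))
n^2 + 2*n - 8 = (n - 2)*(n + 4)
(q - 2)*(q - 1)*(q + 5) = q^3 + 2*q^2 - 13*q + 10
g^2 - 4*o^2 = (g - 2*o)*(g + 2*o)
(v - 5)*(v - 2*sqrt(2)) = v^2 - 5*v - 2*sqrt(2)*v + 10*sqrt(2)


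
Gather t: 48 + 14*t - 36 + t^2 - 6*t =t^2 + 8*t + 12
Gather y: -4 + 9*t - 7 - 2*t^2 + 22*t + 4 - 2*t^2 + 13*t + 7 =-4*t^2 + 44*t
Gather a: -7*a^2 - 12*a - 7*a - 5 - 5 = -7*a^2 - 19*a - 10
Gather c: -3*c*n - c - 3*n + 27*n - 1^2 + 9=c*(-3*n - 1) + 24*n + 8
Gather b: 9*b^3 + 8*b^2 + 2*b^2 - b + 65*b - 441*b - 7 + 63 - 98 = 9*b^3 + 10*b^2 - 377*b - 42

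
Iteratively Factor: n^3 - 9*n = (n - 3)*(n^2 + 3*n) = (n - 3)*(n + 3)*(n)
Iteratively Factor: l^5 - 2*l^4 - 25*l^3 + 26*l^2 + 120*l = (l + 2)*(l^4 - 4*l^3 - 17*l^2 + 60*l) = (l - 3)*(l + 2)*(l^3 - l^2 - 20*l) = (l - 3)*(l + 2)*(l + 4)*(l^2 - 5*l) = l*(l - 3)*(l + 2)*(l + 4)*(l - 5)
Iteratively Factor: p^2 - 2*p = (p)*(p - 2)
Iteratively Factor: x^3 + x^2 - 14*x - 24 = (x - 4)*(x^2 + 5*x + 6) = (x - 4)*(x + 3)*(x + 2)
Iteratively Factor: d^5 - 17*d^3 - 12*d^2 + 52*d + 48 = (d - 2)*(d^4 + 2*d^3 - 13*d^2 - 38*d - 24) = (d - 2)*(d + 3)*(d^3 - d^2 - 10*d - 8) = (d - 2)*(d + 1)*(d + 3)*(d^2 - 2*d - 8) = (d - 2)*(d + 1)*(d + 2)*(d + 3)*(d - 4)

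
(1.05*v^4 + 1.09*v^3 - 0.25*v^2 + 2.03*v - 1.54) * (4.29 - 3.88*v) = -4.074*v^5 + 0.2753*v^4 + 5.6461*v^3 - 8.9489*v^2 + 14.6839*v - 6.6066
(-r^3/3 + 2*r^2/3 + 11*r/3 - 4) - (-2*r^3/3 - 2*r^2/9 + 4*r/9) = r^3/3 + 8*r^2/9 + 29*r/9 - 4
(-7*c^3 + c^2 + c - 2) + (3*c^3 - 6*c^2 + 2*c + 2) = -4*c^3 - 5*c^2 + 3*c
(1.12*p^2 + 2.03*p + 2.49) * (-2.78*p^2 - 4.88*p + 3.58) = -3.1136*p^4 - 11.109*p^3 - 12.819*p^2 - 4.8838*p + 8.9142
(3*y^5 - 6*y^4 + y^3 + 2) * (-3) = -9*y^5 + 18*y^4 - 3*y^3 - 6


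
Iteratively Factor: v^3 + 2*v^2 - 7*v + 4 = (v - 1)*(v^2 + 3*v - 4) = (v - 1)*(v + 4)*(v - 1)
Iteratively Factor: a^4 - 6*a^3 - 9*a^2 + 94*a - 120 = (a - 2)*(a^3 - 4*a^2 - 17*a + 60) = (a - 5)*(a - 2)*(a^2 + a - 12) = (a - 5)*(a - 2)*(a + 4)*(a - 3)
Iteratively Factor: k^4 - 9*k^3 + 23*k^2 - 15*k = (k - 1)*(k^3 - 8*k^2 + 15*k) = (k - 5)*(k - 1)*(k^2 - 3*k) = (k - 5)*(k - 3)*(k - 1)*(k)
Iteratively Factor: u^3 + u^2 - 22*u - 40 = (u + 4)*(u^2 - 3*u - 10) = (u + 2)*(u + 4)*(u - 5)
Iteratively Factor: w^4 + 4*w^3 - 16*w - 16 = (w - 2)*(w^3 + 6*w^2 + 12*w + 8) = (w - 2)*(w + 2)*(w^2 + 4*w + 4) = (w - 2)*(w + 2)^2*(w + 2)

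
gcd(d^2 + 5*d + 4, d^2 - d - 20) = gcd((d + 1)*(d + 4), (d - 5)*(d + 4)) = d + 4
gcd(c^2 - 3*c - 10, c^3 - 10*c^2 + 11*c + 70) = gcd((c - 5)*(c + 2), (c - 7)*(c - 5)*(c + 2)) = c^2 - 3*c - 10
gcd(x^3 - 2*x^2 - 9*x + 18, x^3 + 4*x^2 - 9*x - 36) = x^2 - 9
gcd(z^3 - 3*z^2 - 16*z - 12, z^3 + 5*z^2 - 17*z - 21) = z + 1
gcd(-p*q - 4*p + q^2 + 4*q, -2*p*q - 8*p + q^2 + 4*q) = q + 4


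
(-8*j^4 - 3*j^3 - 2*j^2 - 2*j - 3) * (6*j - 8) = -48*j^5 + 46*j^4 + 12*j^3 + 4*j^2 - 2*j + 24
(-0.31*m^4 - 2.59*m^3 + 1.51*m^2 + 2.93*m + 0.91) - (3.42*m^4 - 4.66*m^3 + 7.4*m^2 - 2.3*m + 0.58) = -3.73*m^4 + 2.07*m^3 - 5.89*m^2 + 5.23*m + 0.33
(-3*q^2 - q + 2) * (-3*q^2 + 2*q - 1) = 9*q^4 - 3*q^3 - 5*q^2 + 5*q - 2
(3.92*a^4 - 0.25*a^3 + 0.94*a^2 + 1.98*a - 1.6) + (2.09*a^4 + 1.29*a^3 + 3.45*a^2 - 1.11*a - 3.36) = 6.01*a^4 + 1.04*a^3 + 4.39*a^2 + 0.87*a - 4.96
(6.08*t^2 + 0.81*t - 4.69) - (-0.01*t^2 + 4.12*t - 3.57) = 6.09*t^2 - 3.31*t - 1.12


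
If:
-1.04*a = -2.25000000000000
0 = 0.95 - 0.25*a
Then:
No Solution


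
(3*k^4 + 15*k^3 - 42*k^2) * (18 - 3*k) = -9*k^5 + 9*k^4 + 396*k^3 - 756*k^2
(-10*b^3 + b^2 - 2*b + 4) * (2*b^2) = -20*b^5 + 2*b^4 - 4*b^3 + 8*b^2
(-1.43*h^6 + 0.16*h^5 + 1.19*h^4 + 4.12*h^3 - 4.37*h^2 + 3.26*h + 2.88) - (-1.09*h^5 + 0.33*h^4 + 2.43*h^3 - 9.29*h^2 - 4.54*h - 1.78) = -1.43*h^6 + 1.25*h^5 + 0.86*h^4 + 1.69*h^3 + 4.92*h^2 + 7.8*h + 4.66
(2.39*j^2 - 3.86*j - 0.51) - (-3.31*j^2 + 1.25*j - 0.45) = 5.7*j^2 - 5.11*j - 0.06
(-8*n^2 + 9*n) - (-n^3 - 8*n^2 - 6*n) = n^3 + 15*n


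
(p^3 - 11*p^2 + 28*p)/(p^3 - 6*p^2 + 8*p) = (p - 7)/(p - 2)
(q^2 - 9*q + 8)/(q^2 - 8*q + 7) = (q - 8)/(q - 7)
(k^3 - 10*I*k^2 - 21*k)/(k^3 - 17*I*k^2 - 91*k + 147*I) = k/(k - 7*I)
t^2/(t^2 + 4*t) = t/(t + 4)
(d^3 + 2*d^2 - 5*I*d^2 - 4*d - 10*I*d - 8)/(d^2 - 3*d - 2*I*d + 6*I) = (d^3 + d^2*(2 - 5*I) - 2*d*(2 + 5*I) - 8)/(d^2 - d*(3 + 2*I) + 6*I)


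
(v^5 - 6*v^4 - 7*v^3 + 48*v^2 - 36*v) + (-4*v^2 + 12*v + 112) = v^5 - 6*v^4 - 7*v^3 + 44*v^2 - 24*v + 112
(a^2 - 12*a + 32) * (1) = a^2 - 12*a + 32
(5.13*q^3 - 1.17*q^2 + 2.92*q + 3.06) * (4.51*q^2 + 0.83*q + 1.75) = 23.1363*q^5 - 1.0188*q^4 + 21.1756*q^3 + 14.1767*q^2 + 7.6498*q + 5.355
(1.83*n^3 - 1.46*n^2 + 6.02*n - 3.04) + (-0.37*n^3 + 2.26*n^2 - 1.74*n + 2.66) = 1.46*n^3 + 0.8*n^2 + 4.28*n - 0.38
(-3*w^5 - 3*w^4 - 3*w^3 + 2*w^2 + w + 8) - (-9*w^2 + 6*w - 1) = -3*w^5 - 3*w^4 - 3*w^3 + 11*w^2 - 5*w + 9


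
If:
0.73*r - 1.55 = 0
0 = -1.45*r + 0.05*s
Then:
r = 2.12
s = 61.58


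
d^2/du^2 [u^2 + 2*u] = 2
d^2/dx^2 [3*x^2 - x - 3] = 6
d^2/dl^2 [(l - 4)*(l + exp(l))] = l*exp(l) - 2*exp(l) + 2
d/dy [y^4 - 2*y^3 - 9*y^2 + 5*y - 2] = 4*y^3 - 6*y^2 - 18*y + 5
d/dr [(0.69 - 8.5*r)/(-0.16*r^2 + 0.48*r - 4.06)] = (-1.36*r^2 + 0.2208*r + 34.1788)/(0.0256*r^4 - 0.1536*r^3 + 1.5296*r^2 - 3.8976*r + 16.4836)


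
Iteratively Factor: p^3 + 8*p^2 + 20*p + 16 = (p + 2)*(p^2 + 6*p + 8) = (p + 2)*(p + 4)*(p + 2)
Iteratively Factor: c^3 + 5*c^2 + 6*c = (c + 2)*(c^2 + 3*c) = (c + 2)*(c + 3)*(c)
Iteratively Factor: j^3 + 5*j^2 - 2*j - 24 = (j + 4)*(j^2 + j - 6) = (j - 2)*(j + 4)*(j + 3)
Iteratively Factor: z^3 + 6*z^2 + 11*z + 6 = (z + 2)*(z^2 + 4*z + 3) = (z + 1)*(z + 2)*(z + 3)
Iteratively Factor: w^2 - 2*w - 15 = (w - 5)*(w + 3)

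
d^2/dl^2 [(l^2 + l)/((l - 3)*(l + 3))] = 2*(l^3 + 27*l^2 + 27*l + 81)/(l^6 - 27*l^4 + 243*l^2 - 729)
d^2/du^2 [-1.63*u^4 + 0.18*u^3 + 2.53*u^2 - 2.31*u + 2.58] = -19.56*u^2 + 1.08*u + 5.06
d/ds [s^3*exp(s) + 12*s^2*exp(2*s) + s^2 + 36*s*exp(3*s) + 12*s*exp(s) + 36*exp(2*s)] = s^3*exp(s) + 24*s^2*exp(2*s) + 3*s^2*exp(s) + 108*s*exp(3*s) + 24*s*exp(2*s) + 12*s*exp(s) + 2*s + 36*exp(3*s) + 72*exp(2*s) + 12*exp(s)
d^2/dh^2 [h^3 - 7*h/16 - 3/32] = 6*h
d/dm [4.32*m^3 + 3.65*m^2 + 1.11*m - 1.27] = 12.96*m^2 + 7.3*m + 1.11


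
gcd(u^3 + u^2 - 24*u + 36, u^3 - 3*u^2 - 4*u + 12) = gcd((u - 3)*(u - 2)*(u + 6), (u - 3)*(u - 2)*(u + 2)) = u^2 - 5*u + 6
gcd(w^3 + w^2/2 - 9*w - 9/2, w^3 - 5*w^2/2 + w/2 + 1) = w + 1/2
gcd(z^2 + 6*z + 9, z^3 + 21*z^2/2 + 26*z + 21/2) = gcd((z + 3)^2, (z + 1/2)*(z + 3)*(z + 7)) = z + 3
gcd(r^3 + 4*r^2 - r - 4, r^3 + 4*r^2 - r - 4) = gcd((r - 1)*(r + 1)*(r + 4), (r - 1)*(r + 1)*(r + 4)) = r^3 + 4*r^2 - r - 4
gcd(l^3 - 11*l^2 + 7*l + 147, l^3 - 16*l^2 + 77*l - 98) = l^2 - 14*l + 49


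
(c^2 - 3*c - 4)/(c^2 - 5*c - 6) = (c - 4)/(c - 6)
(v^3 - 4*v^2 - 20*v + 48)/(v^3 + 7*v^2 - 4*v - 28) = (v^2 - 2*v - 24)/(v^2 + 9*v + 14)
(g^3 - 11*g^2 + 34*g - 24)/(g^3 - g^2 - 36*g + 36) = (g - 4)/(g + 6)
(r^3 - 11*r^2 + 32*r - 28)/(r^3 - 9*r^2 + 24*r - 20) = (r - 7)/(r - 5)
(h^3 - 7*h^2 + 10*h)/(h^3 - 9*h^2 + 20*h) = (h - 2)/(h - 4)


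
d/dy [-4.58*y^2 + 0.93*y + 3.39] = 0.93 - 9.16*y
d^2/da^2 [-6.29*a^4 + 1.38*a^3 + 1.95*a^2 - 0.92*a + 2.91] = -75.48*a^2 + 8.28*a + 3.9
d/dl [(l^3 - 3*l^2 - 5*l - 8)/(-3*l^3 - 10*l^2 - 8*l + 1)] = (-19*l^4 - 46*l^3 - 95*l^2 - 166*l - 69)/(9*l^6 + 60*l^5 + 148*l^4 + 154*l^3 + 44*l^2 - 16*l + 1)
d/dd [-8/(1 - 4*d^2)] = -64*d/(4*d^2 - 1)^2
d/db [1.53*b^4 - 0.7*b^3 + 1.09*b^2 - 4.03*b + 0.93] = 6.12*b^3 - 2.1*b^2 + 2.18*b - 4.03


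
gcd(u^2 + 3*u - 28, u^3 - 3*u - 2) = 1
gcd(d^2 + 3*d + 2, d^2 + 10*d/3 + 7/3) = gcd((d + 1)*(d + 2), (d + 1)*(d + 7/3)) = d + 1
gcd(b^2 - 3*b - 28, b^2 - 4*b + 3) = 1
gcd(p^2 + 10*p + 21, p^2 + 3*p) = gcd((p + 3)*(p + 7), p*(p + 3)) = p + 3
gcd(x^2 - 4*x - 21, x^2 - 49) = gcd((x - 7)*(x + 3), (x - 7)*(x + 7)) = x - 7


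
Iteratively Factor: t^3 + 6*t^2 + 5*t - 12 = (t + 4)*(t^2 + 2*t - 3) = (t - 1)*(t + 4)*(t + 3)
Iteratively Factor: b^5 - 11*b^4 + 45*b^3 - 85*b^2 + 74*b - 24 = (b - 2)*(b^4 - 9*b^3 + 27*b^2 - 31*b + 12) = (b - 2)*(b - 1)*(b^3 - 8*b^2 + 19*b - 12) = (b - 2)*(b - 1)^2*(b^2 - 7*b + 12) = (b - 4)*(b - 2)*(b - 1)^2*(b - 3)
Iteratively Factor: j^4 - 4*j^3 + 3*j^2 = (j)*(j^3 - 4*j^2 + 3*j) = j*(j - 1)*(j^2 - 3*j) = j*(j - 3)*(j - 1)*(j)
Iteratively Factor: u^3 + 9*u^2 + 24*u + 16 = (u + 4)*(u^2 + 5*u + 4) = (u + 4)^2*(u + 1)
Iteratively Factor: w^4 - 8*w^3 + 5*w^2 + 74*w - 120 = (w - 4)*(w^3 - 4*w^2 - 11*w + 30) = (w - 4)*(w + 3)*(w^2 - 7*w + 10) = (w - 4)*(w - 2)*(w + 3)*(w - 5)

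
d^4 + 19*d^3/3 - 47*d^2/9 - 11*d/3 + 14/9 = (d - 1)*(d - 1/3)*(d + 2/3)*(d + 7)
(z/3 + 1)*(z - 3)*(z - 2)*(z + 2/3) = z^4/3 - 4*z^3/9 - 31*z^2/9 + 4*z + 4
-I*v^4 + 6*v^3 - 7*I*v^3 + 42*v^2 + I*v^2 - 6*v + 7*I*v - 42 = (v + 1)*(v + 7)*(v + 6*I)*(-I*v + I)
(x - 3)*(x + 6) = x^2 + 3*x - 18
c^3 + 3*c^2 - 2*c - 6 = (c + 3)*(c - sqrt(2))*(c + sqrt(2))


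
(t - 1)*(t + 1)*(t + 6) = t^3 + 6*t^2 - t - 6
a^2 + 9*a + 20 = (a + 4)*(a + 5)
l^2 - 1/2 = (l - sqrt(2)/2)*(l + sqrt(2)/2)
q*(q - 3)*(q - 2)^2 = q^4 - 7*q^3 + 16*q^2 - 12*q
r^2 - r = r*(r - 1)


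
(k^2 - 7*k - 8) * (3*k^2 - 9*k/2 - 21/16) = 3*k^4 - 51*k^3/2 + 99*k^2/16 + 723*k/16 + 21/2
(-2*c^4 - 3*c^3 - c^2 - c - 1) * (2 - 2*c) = 4*c^5 + 2*c^4 - 4*c^3 - 2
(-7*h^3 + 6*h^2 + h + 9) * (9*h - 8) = -63*h^4 + 110*h^3 - 39*h^2 + 73*h - 72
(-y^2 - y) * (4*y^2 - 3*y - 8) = -4*y^4 - y^3 + 11*y^2 + 8*y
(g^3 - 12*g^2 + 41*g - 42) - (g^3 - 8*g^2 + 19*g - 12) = -4*g^2 + 22*g - 30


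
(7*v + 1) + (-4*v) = 3*v + 1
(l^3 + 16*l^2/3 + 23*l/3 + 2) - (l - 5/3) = l^3 + 16*l^2/3 + 20*l/3 + 11/3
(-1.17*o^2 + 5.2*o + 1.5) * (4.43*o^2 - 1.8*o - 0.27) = -5.1831*o^4 + 25.142*o^3 - 2.3991*o^2 - 4.104*o - 0.405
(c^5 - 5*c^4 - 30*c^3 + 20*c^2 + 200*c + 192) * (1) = c^5 - 5*c^4 - 30*c^3 + 20*c^2 + 200*c + 192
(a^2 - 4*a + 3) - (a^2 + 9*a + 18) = -13*a - 15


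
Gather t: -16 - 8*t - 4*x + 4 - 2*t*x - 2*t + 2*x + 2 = t*(-2*x - 10) - 2*x - 10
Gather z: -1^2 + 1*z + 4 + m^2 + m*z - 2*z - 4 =m^2 + z*(m - 1) - 1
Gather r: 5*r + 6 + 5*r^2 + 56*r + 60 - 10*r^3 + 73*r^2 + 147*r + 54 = -10*r^3 + 78*r^2 + 208*r + 120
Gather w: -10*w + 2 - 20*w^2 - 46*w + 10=-20*w^2 - 56*w + 12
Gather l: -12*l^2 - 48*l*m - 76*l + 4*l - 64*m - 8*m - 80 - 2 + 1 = -12*l^2 + l*(-48*m - 72) - 72*m - 81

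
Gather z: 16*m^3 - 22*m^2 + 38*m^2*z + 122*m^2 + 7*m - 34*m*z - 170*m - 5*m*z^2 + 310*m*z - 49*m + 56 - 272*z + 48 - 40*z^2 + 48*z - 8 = 16*m^3 + 100*m^2 - 212*m + z^2*(-5*m - 40) + z*(38*m^2 + 276*m - 224) + 96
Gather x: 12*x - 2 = 12*x - 2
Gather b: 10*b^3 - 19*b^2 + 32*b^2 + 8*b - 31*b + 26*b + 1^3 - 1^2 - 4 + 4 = 10*b^3 + 13*b^2 + 3*b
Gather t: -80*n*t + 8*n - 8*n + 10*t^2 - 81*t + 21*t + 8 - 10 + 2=10*t^2 + t*(-80*n - 60)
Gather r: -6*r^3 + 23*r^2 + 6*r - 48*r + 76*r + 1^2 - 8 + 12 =-6*r^3 + 23*r^2 + 34*r + 5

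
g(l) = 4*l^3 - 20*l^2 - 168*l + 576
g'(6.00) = 24.00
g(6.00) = -288.00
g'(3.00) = -180.00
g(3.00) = 0.00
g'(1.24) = -199.15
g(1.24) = 344.55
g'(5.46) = -28.66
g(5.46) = -286.43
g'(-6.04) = 511.38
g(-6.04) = -20.31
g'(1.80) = -201.12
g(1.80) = 232.13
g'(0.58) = -187.16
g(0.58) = 472.61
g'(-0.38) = -151.07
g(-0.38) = 636.73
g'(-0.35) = -152.53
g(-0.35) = 632.18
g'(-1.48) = -82.52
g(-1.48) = 767.86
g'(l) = 12*l^2 - 40*l - 168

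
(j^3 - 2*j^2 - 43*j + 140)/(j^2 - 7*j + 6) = (j^3 - 2*j^2 - 43*j + 140)/(j^2 - 7*j + 6)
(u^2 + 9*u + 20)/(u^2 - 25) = (u + 4)/(u - 5)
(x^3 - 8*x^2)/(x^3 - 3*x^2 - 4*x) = x*(8 - x)/(-x^2 + 3*x + 4)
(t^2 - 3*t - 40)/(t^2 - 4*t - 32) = (t + 5)/(t + 4)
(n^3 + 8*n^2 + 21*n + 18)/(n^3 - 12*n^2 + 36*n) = (n^3 + 8*n^2 + 21*n + 18)/(n*(n^2 - 12*n + 36))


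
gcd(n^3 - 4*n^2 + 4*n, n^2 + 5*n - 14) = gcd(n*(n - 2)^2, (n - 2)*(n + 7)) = n - 2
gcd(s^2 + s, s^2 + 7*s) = s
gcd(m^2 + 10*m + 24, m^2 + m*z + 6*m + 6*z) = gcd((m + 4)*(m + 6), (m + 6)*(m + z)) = m + 6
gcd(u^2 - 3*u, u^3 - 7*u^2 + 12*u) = u^2 - 3*u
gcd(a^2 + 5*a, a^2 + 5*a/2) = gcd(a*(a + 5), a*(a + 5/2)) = a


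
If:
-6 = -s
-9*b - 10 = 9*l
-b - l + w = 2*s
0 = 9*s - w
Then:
No Solution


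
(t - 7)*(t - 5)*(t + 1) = t^3 - 11*t^2 + 23*t + 35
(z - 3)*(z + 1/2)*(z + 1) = z^3 - 3*z^2/2 - 4*z - 3/2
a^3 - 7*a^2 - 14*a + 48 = (a - 8)*(a - 2)*(a + 3)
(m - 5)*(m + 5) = m^2 - 25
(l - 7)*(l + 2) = l^2 - 5*l - 14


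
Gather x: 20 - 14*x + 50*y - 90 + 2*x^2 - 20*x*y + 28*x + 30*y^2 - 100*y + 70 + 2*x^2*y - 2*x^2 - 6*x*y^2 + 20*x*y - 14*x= 2*x^2*y - 6*x*y^2 + 30*y^2 - 50*y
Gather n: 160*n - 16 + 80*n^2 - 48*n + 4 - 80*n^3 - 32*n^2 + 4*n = -80*n^3 + 48*n^2 + 116*n - 12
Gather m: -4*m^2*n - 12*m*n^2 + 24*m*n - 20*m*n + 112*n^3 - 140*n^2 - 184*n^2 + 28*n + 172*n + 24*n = -4*m^2*n + m*(-12*n^2 + 4*n) + 112*n^3 - 324*n^2 + 224*n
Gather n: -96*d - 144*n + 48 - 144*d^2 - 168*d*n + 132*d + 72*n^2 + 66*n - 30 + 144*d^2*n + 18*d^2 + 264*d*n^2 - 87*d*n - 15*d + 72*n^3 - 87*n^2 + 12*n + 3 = -126*d^2 + 21*d + 72*n^3 + n^2*(264*d - 15) + n*(144*d^2 - 255*d - 66) + 21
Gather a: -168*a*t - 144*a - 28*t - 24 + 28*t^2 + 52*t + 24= a*(-168*t - 144) + 28*t^2 + 24*t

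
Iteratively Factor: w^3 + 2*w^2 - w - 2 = (w + 2)*(w^2 - 1) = (w + 1)*(w + 2)*(w - 1)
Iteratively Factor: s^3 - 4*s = (s + 2)*(s^2 - 2*s) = (s - 2)*(s + 2)*(s)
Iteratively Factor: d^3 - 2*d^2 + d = (d - 1)*(d^2 - d) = (d - 1)^2*(d)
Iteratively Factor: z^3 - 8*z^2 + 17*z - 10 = (z - 5)*(z^2 - 3*z + 2) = (z - 5)*(z - 1)*(z - 2)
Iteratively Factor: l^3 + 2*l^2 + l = (l + 1)*(l^2 + l) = l*(l + 1)*(l + 1)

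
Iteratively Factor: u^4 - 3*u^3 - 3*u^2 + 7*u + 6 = (u - 3)*(u^3 - 3*u - 2) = (u - 3)*(u - 2)*(u^2 + 2*u + 1) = (u - 3)*(u - 2)*(u + 1)*(u + 1)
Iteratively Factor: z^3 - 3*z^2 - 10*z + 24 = (z + 3)*(z^2 - 6*z + 8) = (z - 2)*(z + 3)*(z - 4)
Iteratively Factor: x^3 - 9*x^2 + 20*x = (x - 4)*(x^2 - 5*x) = x*(x - 4)*(x - 5)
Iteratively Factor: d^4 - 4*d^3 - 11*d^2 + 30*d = (d - 2)*(d^3 - 2*d^2 - 15*d) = d*(d - 2)*(d^2 - 2*d - 15) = d*(d - 2)*(d + 3)*(d - 5)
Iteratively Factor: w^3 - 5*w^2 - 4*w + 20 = (w - 2)*(w^2 - 3*w - 10) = (w - 5)*(w - 2)*(w + 2)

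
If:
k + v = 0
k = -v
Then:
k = -v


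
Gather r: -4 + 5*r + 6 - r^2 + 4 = -r^2 + 5*r + 6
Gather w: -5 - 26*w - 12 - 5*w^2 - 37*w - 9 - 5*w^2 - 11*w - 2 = -10*w^2 - 74*w - 28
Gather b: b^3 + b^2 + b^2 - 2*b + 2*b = b^3 + 2*b^2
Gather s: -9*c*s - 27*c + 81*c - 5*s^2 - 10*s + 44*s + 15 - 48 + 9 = 54*c - 5*s^2 + s*(34 - 9*c) - 24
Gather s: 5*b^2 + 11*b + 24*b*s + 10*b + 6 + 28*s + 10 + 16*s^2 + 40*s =5*b^2 + 21*b + 16*s^2 + s*(24*b + 68) + 16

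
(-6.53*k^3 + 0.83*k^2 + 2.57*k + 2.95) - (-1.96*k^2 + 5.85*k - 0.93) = -6.53*k^3 + 2.79*k^2 - 3.28*k + 3.88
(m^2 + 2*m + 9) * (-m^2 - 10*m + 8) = -m^4 - 12*m^3 - 21*m^2 - 74*m + 72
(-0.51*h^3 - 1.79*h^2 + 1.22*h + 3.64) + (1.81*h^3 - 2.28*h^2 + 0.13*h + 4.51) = 1.3*h^3 - 4.07*h^2 + 1.35*h + 8.15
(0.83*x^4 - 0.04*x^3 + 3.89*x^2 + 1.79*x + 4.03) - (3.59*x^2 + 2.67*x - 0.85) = 0.83*x^4 - 0.04*x^3 + 0.3*x^2 - 0.88*x + 4.88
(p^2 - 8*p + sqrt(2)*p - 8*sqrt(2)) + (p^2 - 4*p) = 2*p^2 - 12*p + sqrt(2)*p - 8*sqrt(2)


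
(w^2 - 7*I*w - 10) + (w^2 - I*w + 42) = 2*w^2 - 8*I*w + 32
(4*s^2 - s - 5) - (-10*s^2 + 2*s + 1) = 14*s^2 - 3*s - 6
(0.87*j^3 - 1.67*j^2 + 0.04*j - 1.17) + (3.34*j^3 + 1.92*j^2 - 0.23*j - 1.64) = 4.21*j^3 + 0.25*j^2 - 0.19*j - 2.81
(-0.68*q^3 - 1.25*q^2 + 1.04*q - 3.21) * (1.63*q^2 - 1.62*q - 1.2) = -1.1084*q^5 - 0.9359*q^4 + 4.5362*q^3 - 5.4171*q^2 + 3.9522*q + 3.852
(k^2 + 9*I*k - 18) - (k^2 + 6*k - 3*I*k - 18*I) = -6*k + 12*I*k - 18 + 18*I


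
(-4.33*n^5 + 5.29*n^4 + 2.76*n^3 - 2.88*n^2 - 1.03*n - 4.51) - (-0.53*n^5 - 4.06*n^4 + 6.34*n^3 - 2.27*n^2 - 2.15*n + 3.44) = -3.8*n^5 + 9.35*n^4 - 3.58*n^3 - 0.61*n^2 + 1.12*n - 7.95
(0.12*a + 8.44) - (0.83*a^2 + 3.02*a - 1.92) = -0.83*a^2 - 2.9*a + 10.36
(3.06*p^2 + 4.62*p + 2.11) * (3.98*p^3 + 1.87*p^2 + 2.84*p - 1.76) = 12.1788*p^5 + 24.1098*p^4 + 25.7276*p^3 + 11.6809*p^2 - 2.1388*p - 3.7136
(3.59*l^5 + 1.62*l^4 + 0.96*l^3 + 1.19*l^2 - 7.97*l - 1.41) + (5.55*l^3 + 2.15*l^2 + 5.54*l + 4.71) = 3.59*l^5 + 1.62*l^4 + 6.51*l^3 + 3.34*l^2 - 2.43*l + 3.3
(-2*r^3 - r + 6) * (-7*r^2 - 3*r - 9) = 14*r^5 + 6*r^4 + 25*r^3 - 39*r^2 - 9*r - 54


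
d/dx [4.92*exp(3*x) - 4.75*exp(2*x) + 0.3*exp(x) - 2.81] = (14.76*exp(2*x) - 9.5*exp(x) + 0.3)*exp(x)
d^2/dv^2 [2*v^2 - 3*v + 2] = 4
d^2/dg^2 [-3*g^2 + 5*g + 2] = -6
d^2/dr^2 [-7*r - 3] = 0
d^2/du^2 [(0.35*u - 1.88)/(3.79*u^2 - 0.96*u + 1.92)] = ((14.9224 - 7.959*u)*(3.79*u^2 - 0.96*u + 1.92) + (0.35*u - 1.88)*(7.58*u - 0.96)*(15.16*u - 1.92))/(3.79*u^2 - 0.96*u + 1.92)^3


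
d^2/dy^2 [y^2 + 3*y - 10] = 2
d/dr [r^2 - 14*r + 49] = 2*r - 14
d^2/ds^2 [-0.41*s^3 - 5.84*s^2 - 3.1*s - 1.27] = -2.46*s - 11.68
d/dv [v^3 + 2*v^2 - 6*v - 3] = 3*v^2 + 4*v - 6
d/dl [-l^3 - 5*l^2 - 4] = l*(-3*l - 10)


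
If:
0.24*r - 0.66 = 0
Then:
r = 2.75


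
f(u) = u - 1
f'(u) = 1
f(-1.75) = -2.75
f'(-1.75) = 1.00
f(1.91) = 0.91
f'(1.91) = 1.00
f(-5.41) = -6.41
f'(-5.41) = 1.00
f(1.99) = 0.99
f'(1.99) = 1.00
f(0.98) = -0.02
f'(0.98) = 1.00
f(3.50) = 2.50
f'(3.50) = 1.00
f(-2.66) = -3.66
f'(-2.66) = 1.00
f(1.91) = 0.91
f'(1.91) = 1.00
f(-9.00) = -10.00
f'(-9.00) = 1.00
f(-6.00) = -7.00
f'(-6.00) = 1.00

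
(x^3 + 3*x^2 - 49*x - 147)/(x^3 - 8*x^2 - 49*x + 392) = (x + 3)/(x - 8)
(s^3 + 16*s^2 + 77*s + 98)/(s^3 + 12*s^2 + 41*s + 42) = (s + 7)/(s + 3)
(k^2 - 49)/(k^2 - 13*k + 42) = (k + 7)/(k - 6)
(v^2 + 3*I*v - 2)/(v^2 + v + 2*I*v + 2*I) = (v + I)/(v + 1)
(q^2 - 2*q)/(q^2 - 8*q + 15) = q*(q - 2)/(q^2 - 8*q + 15)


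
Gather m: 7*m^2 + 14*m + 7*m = 7*m^2 + 21*m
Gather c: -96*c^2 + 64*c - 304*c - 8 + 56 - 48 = -96*c^2 - 240*c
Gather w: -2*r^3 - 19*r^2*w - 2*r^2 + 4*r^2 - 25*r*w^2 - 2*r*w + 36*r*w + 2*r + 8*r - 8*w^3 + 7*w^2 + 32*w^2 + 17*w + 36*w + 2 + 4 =-2*r^3 + 2*r^2 + 10*r - 8*w^3 + w^2*(39 - 25*r) + w*(-19*r^2 + 34*r + 53) + 6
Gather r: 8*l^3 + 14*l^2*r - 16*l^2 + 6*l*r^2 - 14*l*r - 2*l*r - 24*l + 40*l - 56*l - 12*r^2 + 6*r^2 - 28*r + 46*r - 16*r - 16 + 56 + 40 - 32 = 8*l^3 - 16*l^2 - 40*l + r^2*(6*l - 6) + r*(14*l^2 - 16*l + 2) + 48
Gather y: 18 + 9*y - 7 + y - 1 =10*y + 10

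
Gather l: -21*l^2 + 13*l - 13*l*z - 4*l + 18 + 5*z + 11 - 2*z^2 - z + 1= -21*l^2 + l*(9 - 13*z) - 2*z^2 + 4*z + 30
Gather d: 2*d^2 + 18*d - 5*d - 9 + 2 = 2*d^2 + 13*d - 7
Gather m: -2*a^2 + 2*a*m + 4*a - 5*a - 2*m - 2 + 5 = -2*a^2 - a + m*(2*a - 2) + 3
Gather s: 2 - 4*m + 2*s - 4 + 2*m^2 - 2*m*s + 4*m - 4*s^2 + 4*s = 2*m^2 - 4*s^2 + s*(6 - 2*m) - 2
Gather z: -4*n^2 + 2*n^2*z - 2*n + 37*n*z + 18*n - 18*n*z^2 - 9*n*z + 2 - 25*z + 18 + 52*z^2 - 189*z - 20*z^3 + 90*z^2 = -4*n^2 + 16*n - 20*z^3 + z^2*(142 - 18*n) + z*(2*n^2 + 28*n - 214) + 20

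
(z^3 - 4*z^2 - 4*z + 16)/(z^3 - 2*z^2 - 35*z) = (-z^3 + 4*z^2 + 4*z - 16)/(z*(-z^2 + 2*z + 35))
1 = 1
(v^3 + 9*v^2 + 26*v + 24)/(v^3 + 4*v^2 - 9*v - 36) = (v + 2)/(v - 3)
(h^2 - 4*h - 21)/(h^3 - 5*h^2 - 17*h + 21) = 1/(h - 1)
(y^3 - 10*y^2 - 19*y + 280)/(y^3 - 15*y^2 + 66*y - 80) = (y^2 - 2*y - 35)/(y^2 - 7*y + 10)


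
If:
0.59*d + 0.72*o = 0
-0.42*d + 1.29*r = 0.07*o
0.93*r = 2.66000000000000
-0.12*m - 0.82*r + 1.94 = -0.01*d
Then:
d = 10.17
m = -2.53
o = -8.34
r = 2.86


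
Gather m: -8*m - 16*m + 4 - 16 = -24*m - 12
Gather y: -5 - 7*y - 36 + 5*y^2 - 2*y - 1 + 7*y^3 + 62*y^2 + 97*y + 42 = 7*y^3 + 67*y^2 + 88*y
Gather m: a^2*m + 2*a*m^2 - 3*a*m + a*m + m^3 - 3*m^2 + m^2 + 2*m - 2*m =m^3 + m^2*(2*a - 2) + m*(a^2 - 2*a)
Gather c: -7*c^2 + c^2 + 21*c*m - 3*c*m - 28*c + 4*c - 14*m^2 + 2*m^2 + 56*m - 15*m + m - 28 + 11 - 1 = -6*c^2 + c*(18*m - 24) - 12*m^2 + 42*m - 18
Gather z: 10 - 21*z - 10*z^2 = -10*z^2 - 21*z + 10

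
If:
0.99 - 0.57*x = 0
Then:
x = 1.74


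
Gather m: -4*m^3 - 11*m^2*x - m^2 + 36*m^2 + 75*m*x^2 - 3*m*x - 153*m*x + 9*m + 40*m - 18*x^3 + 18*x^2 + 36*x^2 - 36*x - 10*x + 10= -4*m^3 + m^2*(35 - 11*x) + m*(75*x^2 - 156*x + 49) - 18*x^3 + 54*x^2 - 46*x + 10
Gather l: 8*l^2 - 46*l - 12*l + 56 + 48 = 8*l^2 - 58*l + 104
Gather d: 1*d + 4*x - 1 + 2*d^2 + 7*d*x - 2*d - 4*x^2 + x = 2*d^2 + d*(7*x - 1) - 4*x^2 + 5*x - 1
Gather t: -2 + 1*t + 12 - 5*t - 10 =-4*t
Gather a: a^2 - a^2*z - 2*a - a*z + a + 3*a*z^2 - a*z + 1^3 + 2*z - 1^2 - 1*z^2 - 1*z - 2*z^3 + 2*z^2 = a^2*(1 - z) + a*(3*z^2 - 2*z - 1) - 2*z^3 + z^2 + z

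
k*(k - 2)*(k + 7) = k^3 + 5*k^2 - 14*k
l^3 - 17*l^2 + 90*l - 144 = (l - 8)*(l - 6)*(l - 3)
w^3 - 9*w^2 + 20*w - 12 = (w - 6)*(w - 2)*(w - 1)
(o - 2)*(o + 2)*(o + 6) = o^3 + 6*o^2 - 4*o - 24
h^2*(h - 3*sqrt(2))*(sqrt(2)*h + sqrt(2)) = sqrt(2)*h^4 - 6*h^3 + sqrt(2)*h^3 - 6*h^2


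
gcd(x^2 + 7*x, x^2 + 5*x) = x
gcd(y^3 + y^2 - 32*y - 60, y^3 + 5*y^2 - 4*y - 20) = y^2 + 7*y + 10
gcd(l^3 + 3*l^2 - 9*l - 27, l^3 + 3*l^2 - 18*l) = l - 3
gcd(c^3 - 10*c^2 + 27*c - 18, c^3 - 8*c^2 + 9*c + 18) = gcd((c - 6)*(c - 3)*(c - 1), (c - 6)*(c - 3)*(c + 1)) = c^2 - 9*c + 18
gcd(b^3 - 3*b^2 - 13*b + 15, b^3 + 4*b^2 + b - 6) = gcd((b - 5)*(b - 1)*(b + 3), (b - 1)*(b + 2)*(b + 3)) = b^2 + 2*b - 3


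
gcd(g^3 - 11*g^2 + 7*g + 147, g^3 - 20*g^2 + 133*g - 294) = g^2 - 14*g + 49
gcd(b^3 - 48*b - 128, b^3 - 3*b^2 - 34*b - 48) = b - 8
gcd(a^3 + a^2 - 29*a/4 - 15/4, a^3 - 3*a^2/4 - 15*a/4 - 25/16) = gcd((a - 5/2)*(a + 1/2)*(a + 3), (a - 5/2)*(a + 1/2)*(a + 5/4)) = a^2 - 2*a - 5/4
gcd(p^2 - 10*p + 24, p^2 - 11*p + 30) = p - 6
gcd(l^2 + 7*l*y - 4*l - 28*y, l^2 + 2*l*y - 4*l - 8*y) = l - 4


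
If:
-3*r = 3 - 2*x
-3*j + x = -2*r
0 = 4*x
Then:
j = -2/3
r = -1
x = 0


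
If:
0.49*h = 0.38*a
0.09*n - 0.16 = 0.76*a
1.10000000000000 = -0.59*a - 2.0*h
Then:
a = -0.51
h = -0.40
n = -2.56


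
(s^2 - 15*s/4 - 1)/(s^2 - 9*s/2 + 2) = (4*s + 1)/(2*(2*s - 1))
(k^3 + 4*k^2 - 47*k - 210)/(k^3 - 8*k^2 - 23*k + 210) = (k + 6)/(k - 6)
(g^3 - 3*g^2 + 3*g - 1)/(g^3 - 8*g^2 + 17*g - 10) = (g^2 - 2*g + 1)/(g^2 - 7*g + 10)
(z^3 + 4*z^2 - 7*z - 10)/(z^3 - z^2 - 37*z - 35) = (z - 2)/(z - 7)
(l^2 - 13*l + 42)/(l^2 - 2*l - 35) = (l - 6)/(l + 5)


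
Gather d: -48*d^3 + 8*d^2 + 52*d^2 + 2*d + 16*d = -48*d^3 + 60*d^2 + 18*d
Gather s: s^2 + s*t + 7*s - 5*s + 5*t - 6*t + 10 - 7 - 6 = s^2 + s*(t + 2) - t - 3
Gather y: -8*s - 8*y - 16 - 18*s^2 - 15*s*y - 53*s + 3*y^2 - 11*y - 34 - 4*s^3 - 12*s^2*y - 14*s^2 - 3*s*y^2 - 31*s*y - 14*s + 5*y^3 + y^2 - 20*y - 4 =-4*s^3 - 32*s^2 - 75*s + 5*y^3 + y^2*(4 - 3*s) + y*(-12*s^2 - 46*s - 39) - 54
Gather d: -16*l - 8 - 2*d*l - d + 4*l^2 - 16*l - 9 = d*(-2*l - 1) + 4*l^2 - 32*l - 17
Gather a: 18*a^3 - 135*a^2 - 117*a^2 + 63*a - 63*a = 18*a^3 - 252*a^2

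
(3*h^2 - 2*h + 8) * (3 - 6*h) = -18*h^3 + 21*h^2 - 54*h + 24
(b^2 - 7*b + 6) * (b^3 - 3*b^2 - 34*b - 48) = b^5 - 10*b^4 - 7*b^3 + 172*b^2 + 132*b - 288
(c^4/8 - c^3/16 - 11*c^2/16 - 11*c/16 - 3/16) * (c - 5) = c^5/8 - 11*c^4/16 - 3*c^3/8 + 11*c^2/4 + 13*c/4 + 15/16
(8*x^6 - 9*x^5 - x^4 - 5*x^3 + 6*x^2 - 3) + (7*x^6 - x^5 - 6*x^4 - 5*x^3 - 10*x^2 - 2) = 15*x^6 - 10*x^5 - 7*x^4 - 10*x^3 - 4*x^2 - 5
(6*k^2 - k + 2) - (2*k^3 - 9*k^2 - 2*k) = -2*k^3 + 15*k^2 + k + 2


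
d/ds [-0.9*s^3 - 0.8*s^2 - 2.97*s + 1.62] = -2.7*s^2 - 1.6*s - 2.97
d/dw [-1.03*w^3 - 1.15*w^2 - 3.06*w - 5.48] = -3.09*w^2 - 2.3*w - 3.06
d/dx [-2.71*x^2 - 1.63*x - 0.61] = -5.42*x - 1.63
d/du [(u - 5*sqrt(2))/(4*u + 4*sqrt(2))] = 3*sqrt(2)/(2*(u + sqrt(2))^2)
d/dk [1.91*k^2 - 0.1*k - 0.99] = 3.82*k - 0.1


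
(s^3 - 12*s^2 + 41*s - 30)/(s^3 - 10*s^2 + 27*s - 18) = (s - 5)/(s - 3)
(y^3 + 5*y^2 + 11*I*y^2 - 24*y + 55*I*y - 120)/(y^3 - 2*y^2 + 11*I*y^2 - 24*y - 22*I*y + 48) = (y + 5)/(y - 2)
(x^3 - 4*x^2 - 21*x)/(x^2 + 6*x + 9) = x*(x - 7)/(x + 3)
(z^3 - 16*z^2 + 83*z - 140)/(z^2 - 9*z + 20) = z - 7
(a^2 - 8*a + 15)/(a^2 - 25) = (a - 3)/(a + 5)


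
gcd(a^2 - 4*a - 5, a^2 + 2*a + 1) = a + 1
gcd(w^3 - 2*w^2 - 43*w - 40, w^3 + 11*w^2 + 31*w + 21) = w + 1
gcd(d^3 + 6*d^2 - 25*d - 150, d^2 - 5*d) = d - 5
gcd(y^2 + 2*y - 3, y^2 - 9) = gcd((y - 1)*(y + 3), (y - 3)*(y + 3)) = y + 3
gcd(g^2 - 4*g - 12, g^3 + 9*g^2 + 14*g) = g + 2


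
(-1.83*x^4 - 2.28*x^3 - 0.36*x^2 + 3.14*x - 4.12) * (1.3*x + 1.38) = -2.379*x^5 - 5.4894*x^4 - 3.6144*x^3 + 3.5852*x^2 - 1.0228*x - 5.6856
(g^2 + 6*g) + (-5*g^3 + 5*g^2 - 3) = -5*g^3 + 6*g^2 + 6*g - 3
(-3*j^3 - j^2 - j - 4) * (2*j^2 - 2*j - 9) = -6*j^5 + 4*j^4 + 27*j^3 + 3*j^2 + 17*j + 36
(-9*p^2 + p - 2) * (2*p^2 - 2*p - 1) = -18*p^4 + 20*p^3 + 3*p^2 + 3*p + 2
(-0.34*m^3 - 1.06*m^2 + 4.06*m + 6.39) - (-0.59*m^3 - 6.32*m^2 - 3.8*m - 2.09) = 0.25*m^3 + 5.26*m^2 + 7.86*m + 8.48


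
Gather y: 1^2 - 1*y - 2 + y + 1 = 0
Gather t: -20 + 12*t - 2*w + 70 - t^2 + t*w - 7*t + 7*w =-t^2 + t*(w + 5) + 5*w + 50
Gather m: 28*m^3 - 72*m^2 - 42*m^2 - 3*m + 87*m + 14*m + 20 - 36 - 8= 28*m^3 - 114*m^2 + 98*m - 24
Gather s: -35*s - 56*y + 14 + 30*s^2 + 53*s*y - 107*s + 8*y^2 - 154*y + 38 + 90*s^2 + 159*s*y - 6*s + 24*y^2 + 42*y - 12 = 120*s^2 + s*(212*y - 148) + 32*y^2 - 168*y + 40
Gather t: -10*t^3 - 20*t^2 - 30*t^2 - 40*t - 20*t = -10*t^3 - 50*t^2 - 60*t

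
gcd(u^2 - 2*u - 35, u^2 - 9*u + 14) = u - 7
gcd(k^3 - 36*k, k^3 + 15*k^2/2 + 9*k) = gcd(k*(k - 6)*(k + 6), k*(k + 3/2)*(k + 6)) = k^2 + 6*k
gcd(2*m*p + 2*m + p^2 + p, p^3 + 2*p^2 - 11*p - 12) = p + 1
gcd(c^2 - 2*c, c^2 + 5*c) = c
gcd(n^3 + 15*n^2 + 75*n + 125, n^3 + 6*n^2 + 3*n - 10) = n + 5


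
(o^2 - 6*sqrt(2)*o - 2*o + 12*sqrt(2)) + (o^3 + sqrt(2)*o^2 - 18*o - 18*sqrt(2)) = o^3 + o^2 + sqrt(2)*o^2 - 20*o - 6*sqrt(2)*o - 6*sqrt(2)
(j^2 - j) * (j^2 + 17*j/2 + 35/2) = j^4 + 15*j^3/2 + 9*j^2 - 35*j/2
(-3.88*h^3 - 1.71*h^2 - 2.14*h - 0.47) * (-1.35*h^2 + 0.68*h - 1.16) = 5.238*h^5 - 0.3299*h^4 + 6.227*h^3 + 1.1629*h^2 + 2.1628*h + 0.5452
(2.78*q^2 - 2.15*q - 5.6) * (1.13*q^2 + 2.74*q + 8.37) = 3.1414*q^4 + 5.1877*q^3 + 11.0496*q^2 - 33.3395*q - 46.872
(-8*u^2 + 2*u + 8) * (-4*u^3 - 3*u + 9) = 32*u^5 - 8*u^4 - 8*u^3 - 78*u^2 - 6*u + 72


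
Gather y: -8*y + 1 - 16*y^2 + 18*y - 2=-16*y^2 + 10*y - 1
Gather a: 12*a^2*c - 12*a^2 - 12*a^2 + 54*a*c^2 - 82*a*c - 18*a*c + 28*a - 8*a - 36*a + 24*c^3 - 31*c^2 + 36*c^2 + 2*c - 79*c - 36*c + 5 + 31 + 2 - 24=a^2*(12*c - 24) + a*(54*c^2 - 100*c - 16) + 24*c^3 + 5*c^2 - 113*c + 14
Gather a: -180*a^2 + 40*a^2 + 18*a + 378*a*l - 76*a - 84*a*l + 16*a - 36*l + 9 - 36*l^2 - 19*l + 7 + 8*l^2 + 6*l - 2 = -140*a^2 + a*(294*l - 42) - 28*l^2 - 49*l + 14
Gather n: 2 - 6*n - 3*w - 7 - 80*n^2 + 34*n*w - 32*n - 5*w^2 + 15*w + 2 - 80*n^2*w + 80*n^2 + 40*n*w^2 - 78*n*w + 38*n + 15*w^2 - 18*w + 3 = -80*n^2*w + n*(40*w^2 - 44*w) + 10*w^2 - 6*w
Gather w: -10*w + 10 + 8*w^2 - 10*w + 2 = 8*w^2 - 20*w + 12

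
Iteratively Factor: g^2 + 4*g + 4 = (g + 2)*(g + 2)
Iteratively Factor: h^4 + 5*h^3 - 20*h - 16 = (h + 4)*(h^3 + h^2 - 4*h - 4) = (h + 1)*(h + 4)*(h^2 - 4) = (h - 2)*(h + 1)*(h + 4)*(h + 2)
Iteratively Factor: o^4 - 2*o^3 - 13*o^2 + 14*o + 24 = (o + 3)*(o^3 - 5*o^2 + 2*o + 8) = (o - 4)*(o + 3)*(o^2 - o - 2) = (o - 4)*(o - 2)*(o + 3)*(o + 1)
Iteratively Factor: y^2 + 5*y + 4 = (y + 4)*(y + 1)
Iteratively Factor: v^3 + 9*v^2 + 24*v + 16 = (v + 1)*(v^2 + 8*v + 16) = (v + 1)*(v + 4)*(v + 4)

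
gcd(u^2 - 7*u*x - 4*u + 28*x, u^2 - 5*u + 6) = 1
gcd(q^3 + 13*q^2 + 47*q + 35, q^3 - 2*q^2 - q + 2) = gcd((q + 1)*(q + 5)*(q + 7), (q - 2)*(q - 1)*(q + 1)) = q + 1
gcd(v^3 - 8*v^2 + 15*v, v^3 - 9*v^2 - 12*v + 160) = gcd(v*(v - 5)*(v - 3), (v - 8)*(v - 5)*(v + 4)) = v - 5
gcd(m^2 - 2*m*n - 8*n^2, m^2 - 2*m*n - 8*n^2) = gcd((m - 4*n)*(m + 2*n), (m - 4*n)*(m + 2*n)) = m^2 - 2*m*n - 8*n^2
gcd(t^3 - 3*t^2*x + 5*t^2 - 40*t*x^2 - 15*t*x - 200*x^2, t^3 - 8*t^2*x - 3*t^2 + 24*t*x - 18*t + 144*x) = -t + 8*x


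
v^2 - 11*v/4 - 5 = (v - 4)*(v + 5/4)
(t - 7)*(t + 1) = t^2 - 6*t - 7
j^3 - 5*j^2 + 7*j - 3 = (j - 3)*(j - 1)^2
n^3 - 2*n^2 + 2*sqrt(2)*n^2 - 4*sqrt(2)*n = n*(n - 2)*(n + 2*sqrt(2))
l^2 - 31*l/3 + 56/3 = (l - 8)*(l - 7/3)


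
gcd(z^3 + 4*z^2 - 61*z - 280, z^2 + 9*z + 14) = z + 7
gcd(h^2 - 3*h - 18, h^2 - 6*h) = h - 6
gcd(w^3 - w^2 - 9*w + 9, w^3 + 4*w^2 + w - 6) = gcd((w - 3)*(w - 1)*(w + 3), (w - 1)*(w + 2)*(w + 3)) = w^2 + 2*w - 3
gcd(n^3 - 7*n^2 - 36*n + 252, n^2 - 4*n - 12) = n - 6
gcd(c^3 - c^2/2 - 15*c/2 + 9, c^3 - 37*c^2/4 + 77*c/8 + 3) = c - 3/2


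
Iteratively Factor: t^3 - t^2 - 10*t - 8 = (t + 2)*(t^2 - 3*t - 4) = (t - 4)*(t + 2)*(t + 1)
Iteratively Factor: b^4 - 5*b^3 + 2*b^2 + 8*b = (b - 2)*(b^3 - 3*b^2 - 4*b) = (b - 2)*(b + 1)*(b^2 - 4*b) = (b - 4)*(b - 2)*(b + 1)*(b)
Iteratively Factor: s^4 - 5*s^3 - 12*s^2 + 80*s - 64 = (s - 4)*(s^3 - s^2 - 16*s + 16) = (s - 4)^2*(s^2 + 3*s - 4) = (s - 4)^2*(s + 4)*(s - 1)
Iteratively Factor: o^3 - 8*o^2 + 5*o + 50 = (o + 2)*(o^2 - 10*o + 25) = (o - 5)*(o + 2)*(o - 5)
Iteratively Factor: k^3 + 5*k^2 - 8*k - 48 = (k - 3)*(k^2 + 8*k + 16) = (k - 3)*(k + 4)*(k + 4)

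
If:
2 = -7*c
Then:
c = -2/7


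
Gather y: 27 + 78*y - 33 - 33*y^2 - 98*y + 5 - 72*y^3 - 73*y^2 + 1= -72*y^3 - 106*y^2 - 20*y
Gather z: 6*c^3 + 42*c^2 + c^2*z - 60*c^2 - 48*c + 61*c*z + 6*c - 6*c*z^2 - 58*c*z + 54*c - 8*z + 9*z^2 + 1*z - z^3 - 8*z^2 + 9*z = 6*c^3 - 18*c^2 + 12*c - z^3 + z^2*(1 - 6*c) + z*(c^2 + 3*c + 2)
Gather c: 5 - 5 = 0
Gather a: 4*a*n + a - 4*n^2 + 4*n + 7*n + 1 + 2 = a*(4*n + 1) - 4*n^2 + 11*n + 3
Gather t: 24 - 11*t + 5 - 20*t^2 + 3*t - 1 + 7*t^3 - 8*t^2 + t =7*t^3 - 28*t^2 - 7*t + 28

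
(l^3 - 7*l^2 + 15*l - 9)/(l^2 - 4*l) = (l^3 - 7*l^2 + 15*l - 9)/(l*(l - 4))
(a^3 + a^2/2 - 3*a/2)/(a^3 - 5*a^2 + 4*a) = (a + 3/2)/(a - 4)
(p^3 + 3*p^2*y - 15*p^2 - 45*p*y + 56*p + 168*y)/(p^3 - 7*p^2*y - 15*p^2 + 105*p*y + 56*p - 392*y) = (-p - 3*y)/(-p + 7*y)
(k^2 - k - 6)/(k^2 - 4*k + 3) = (k + 2)/(k - 1)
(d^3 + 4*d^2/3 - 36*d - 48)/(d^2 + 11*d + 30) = (d^2 - 14*d/3 - 8)/(d + 5)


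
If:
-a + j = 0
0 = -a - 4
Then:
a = -4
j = -4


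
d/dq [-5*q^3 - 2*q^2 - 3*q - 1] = -15*q^2 - 4*q - 3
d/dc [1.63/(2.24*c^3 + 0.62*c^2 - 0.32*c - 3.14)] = (-10.9536*c^2 - 2.0212*c + 0.5216)/(2.24*c^3 + 0.62*c^2 - 0.32*c - 3.14)^2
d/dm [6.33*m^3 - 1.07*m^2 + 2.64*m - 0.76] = 18.99*m^2 - 2.14*m + 2.64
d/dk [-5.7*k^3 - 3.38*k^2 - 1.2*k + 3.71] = -17.1*k^2 - 6.76*k - 1.2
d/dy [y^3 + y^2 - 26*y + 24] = 3*y^2 + 2*y - 26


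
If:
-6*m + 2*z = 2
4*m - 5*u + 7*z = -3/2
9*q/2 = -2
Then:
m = z/3 - 1/3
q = -4/9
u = 5*z/3 + 1/30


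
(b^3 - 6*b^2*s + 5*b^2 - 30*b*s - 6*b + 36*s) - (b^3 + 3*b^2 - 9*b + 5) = -6*b^2*s + 2*b^2 - 30*b*s + 3*b + 36*s - 5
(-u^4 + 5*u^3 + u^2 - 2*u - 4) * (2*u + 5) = -2*u^5 + 5*u^4 + 27*u^3 + u^2 - 18*u - 20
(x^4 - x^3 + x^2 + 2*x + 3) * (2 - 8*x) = -8*x^5 + 10*x^4 - 10*x^3 - 14*x^2 - 20*x + 6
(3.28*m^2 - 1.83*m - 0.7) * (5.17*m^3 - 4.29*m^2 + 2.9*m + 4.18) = 16.9576*m^5 - 23.5323*m^4 + 13.7437*m^3 + 11.4064*m^2 - 9.6794*m - 2.926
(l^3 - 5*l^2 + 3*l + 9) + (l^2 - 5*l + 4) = l^3 - 4*l^2 - 2*l + 13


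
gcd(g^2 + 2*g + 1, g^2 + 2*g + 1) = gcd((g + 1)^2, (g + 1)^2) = g^2 + 2*g + 1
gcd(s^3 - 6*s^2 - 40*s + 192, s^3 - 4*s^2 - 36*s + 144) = s^2 + 2*s - 24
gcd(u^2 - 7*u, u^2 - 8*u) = u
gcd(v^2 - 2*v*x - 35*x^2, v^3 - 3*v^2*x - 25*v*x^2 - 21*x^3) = -v + 7*x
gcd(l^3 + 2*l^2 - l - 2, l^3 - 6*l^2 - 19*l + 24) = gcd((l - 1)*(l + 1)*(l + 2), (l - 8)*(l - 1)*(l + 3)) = l - 1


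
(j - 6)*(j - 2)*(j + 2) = j^3 - 6*j^2 - 4*j + 24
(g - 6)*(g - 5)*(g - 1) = g^3 - 12*g^2 + 41*g - 30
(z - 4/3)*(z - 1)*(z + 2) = z^3 - z^2/3 - 10*z/3 + 8/3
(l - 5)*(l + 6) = l^2 + l - 30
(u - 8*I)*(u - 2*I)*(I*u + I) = I*u^3 + 10*u^2 + I*u^2 + 10*u - 16*I*u - 16*I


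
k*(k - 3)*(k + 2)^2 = k^4 + k^3 - 8*k^2 - 12*k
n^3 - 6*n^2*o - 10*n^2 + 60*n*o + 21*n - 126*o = (n - 7)*(n - 3)*(n - 6*o)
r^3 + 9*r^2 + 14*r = r*(r + 2)*(r + 7)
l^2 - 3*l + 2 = (l - 2)*(l - 1)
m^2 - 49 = (m - 7)*(m + 7)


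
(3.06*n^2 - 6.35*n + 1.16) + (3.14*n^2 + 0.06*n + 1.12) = 6.2*n^2 - 6.29*n + 2.28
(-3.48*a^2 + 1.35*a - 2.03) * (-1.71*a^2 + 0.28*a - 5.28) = 5.9508*a^4 - 3.2829*a^3 + 22.2237*a^2 - 7.6964*a + 10.7184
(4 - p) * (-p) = p^2 - 4*p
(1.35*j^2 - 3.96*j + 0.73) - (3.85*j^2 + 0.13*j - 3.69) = -2.5*j^2 - 4.09*j + 4.42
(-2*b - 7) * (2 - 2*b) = 4*b^2 + 10*b - 14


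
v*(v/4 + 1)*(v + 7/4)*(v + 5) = v^4/4 + 43*v^3/16 + 143*v^2/16 + 35*v/4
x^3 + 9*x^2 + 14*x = x*(x + 2)*(x + 7)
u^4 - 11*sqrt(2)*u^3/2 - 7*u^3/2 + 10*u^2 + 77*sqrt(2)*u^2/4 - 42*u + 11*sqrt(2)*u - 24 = (u - 4)*(u + 1/2)*(u - 4*sqrt(2))*(u - 3*sqrt(2)/2)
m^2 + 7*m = m*(m + 7)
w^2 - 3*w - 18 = (w - 6)*(w + 3)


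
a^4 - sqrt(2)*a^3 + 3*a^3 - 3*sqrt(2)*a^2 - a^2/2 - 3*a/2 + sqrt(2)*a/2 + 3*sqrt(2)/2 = (a + 3)*(a - sqrt(2))*(a - sqrt(2)/2)*(a + sqrt(2)/2)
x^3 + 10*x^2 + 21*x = x*(x + 3)*(x + 7)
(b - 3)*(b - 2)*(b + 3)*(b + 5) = b^4 + 3*b^3 - 19*b^2 - 27*b + 90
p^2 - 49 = (p - 7)*(p + 7)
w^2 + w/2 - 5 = (w - 2)*(w + 5/2)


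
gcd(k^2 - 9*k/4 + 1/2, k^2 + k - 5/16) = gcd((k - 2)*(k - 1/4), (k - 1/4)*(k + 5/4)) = k - 1/4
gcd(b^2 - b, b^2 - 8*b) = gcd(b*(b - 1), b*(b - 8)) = b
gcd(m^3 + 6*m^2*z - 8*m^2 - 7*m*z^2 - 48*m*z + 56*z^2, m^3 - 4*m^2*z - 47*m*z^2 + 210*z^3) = m + 7*z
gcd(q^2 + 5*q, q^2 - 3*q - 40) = q + 5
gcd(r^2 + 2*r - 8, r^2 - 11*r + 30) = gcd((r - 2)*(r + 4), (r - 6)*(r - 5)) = 1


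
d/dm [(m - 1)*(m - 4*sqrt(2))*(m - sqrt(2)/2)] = 3*m^2 - 9*sqrt(2)*m - 2*m + 4 + 9*sqrt(2)/2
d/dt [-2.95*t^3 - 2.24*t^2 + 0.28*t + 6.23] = -8.85*t^2 - 4.48*t + 0.28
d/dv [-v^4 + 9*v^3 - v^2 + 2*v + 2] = -4*v^3 + 27*v^2 - 2*v + 2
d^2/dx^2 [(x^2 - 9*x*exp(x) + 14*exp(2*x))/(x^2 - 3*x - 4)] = (-2*(2*x - 3)^2*(x^2 - 9*x*exp(x) + 14*exp(2*x)) + (-x^2 + 3*x + 4)^2*(9*x*exp(x) - 56*exp(2*x) + 18*exp(x) - 2) + 2*(-x^2 + 3*x + 4)*(-x^2 + 9*x*exp(x) + (2*x - 3)*(9*x*exp(x) - 2*x - 28*exp(2*x) + 9*exp(x)) - 14*exp(2*x)))/(-x^2 + 3*x + 4)^3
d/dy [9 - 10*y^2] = -20*y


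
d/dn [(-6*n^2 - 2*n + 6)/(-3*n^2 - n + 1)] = 4*(6*n + 1)/(3*n^2 + n - 1)^2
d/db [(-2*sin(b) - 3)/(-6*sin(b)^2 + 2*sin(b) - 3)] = 12*(-3*sin(b) + cos(b)^2)*cos(b)/(6*sin(b)^2 - 2*sin(b) + 3)^2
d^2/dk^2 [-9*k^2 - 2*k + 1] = -18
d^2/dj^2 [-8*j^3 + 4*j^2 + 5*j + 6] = 8 - 48*j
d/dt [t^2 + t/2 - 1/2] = 2*t + 1/2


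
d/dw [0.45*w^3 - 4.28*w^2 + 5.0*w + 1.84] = 1.35*w^2 - 8.56*w + 5.0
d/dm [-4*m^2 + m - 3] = 1 - 8*m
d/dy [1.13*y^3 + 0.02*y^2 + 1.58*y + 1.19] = 3.39*y^2 + 0.04*y + 1.58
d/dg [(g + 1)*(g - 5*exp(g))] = g - (g + 1)*(5*exp(g) - 1) - 5*exp(g)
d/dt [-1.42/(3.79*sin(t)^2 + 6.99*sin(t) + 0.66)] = (10.7636*sin(t) + 9.9258)*cos(t)/(3.79*sin(t)^2 + 6.99*sin(t) + 0.66)^2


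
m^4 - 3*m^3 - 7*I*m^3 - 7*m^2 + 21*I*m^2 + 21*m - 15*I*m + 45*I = (m - 3)*(m - 5*I)*(m - 3*I)*(m + I)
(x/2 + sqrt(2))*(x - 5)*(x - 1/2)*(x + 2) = x^4/2 - 7*x^3/4 + sqrt(2)*x^3 - 7*sqrt(2)*x^2/2 - 17*x^2/4 - 17*sqrt(2)*x/2 + 5*x/2 + 5*sqrt(2)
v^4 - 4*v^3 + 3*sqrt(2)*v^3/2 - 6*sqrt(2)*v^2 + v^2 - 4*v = v*(v - 4)*(v + sqrt(2)/2)*(v + sqrt(2))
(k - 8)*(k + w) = k^2 + k*w - 8*k - 8*w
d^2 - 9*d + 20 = (d - 5)*(d - 4)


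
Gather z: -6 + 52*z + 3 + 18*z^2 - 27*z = 18*z^2 + 25*z - 3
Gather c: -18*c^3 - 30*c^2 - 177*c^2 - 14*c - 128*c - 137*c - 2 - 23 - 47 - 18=-18*c^3 - 207*c^2 - 279*c - 90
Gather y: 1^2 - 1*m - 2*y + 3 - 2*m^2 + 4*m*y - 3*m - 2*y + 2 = -2*m^2 - 4*m + y*(4*m - 4) + 6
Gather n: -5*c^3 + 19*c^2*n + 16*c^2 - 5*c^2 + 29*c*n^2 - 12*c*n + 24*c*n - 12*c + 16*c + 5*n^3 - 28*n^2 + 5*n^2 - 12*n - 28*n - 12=-5*c^3 + 11*c^2 + 4*c + 5*n^3 + n^2*(29*c - 23) + n*(19*c^2 + 12*c - 40) - 12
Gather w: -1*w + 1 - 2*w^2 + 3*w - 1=-2*w^2 + 2*w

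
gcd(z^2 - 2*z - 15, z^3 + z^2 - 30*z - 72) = z + 3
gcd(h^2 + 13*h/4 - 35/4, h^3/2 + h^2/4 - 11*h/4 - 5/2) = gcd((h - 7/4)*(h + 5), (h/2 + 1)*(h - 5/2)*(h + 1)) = 1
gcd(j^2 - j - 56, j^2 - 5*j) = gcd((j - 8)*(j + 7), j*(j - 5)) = 1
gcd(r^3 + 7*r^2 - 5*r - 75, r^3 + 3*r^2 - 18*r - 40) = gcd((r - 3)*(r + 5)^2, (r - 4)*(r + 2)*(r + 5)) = r + 5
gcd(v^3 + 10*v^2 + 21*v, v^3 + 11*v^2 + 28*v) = v^2 + 7*v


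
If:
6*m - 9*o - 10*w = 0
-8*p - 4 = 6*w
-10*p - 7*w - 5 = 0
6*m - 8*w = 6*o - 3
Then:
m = -3/2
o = -1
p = -1/2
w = 0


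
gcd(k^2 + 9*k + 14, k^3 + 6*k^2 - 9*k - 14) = k + 7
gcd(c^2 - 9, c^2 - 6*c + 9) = c - 3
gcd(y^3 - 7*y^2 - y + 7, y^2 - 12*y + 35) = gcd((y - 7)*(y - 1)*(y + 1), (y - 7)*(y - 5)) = y - 7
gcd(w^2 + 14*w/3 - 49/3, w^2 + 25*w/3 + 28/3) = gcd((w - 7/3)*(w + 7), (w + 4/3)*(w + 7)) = w + 7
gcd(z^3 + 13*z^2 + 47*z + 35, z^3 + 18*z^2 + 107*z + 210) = z^2 + 12*z + 35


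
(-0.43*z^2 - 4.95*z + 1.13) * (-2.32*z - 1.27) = 0.9976*z^3 + 12.0301*z^2 + 3.6649*z - 1.4351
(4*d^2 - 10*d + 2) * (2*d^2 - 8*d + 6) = 8*d^4 - 52*d^3 + 108*d^2 - 76*d + 12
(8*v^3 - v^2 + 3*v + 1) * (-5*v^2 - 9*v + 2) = -40*v^5 - 67*v^4 + 10*v^3 - 34*v^2 - 3*v + 2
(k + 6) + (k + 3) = 2*k + 9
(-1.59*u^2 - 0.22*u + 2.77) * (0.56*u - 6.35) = -0.8904*u^3 + 9.9733*u^2 + 2.9482*u - 17.5895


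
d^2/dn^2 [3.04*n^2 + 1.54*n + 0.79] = 6.08000000000000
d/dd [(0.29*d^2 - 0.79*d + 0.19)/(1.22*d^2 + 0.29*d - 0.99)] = (1.0479*d^2 - 1.0378*d + 0.727)/(1.4884*d^4 + 0.7076*d^3 - 2.3315*d^2 - 0.5742*d + 0.9801)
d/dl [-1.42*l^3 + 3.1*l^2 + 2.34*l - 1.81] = -4.26*l^2 + 6.2*l + 2.34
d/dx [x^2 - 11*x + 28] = 2*x - 11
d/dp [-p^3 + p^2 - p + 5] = -3*p^2 + 2*p - 1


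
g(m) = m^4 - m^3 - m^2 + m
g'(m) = 4*m^3 - 3*m^2 - 2*m + 1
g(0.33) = 0.20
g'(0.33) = 0.16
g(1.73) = 2.52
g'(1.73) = 9.27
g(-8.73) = 6388.80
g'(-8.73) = -2871.53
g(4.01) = 182.02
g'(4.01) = 202.66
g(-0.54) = -0.59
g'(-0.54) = 0.58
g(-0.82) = -0.49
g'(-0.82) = -1.58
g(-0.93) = -0.24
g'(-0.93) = -2.95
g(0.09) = 0.08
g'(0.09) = 0.80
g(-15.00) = 53760.00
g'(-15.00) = -14144.00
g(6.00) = 1050.00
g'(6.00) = 745.00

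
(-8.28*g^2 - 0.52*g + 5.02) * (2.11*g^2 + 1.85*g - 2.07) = -17.4708*g^4 - 16.4152*g^3 + 26.7698*g^2 + 10.3634*g - 10.3914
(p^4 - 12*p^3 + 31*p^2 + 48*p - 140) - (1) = p^4 - 12*p^3 + 31*p^2 + 48*p - 141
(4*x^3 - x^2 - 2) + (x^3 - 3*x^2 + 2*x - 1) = 5*x^3 - 4*x^2 + 2*x - 3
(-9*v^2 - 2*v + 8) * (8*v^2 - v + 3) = -72*v^4 - 7*v^3 + 39*v^2 - 14*v + 24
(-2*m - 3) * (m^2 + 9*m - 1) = -2*m^3 - 21*m^2 - 25*m + 3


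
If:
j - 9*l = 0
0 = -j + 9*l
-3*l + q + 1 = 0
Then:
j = 3*q + 3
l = q/3 + 1/3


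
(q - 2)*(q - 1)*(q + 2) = q^3 - q^2 - 4*q + 4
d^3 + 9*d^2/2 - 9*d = d*(d - 3/2)*(d + 6)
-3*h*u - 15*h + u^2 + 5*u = (-3*h + u)*(u + 5)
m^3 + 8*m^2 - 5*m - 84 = (m - 3)*(m + 4)*(m + 7)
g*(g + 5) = g^2 + 5*g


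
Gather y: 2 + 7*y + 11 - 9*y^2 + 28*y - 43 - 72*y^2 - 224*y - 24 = -81*y^2 - 189*y - 54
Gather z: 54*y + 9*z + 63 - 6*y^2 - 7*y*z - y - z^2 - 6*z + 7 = -6*y^2 + 53*y - z^2 + z*(3 - 7*y) + 70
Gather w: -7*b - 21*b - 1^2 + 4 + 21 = 24 - 28*b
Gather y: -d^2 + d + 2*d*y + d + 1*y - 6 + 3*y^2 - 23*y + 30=-d^2 + 2*d + 3*y^2 + y*(2*d - 22) + 24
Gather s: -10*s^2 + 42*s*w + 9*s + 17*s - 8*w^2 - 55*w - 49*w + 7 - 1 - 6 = -10*s^2 + s*(42*w + 26) - 8*w^2 - 104*w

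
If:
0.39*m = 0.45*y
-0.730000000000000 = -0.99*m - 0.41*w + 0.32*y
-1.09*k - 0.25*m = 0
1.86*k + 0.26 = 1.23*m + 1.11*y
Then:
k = -0.02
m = 0.10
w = 1.61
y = 0.09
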